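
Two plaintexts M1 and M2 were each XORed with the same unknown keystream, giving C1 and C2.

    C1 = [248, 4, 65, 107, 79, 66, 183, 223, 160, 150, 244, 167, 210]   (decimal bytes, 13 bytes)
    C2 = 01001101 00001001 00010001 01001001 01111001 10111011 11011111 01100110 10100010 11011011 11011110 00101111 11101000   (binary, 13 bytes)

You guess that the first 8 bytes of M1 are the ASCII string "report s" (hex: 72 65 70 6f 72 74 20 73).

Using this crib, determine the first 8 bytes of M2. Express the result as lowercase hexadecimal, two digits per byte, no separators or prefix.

First, C1 ⊕ C2 = (M1 ⊕ K) ⊕ (M2 ⊕ K) = M1 ⊕ M2, so the key drops out. Then M2 = (M1 ⊕ M2) ⊕ M1 over the first 8 bytes.
byte 0: (f8 XOR 4d) XOR 72 = b5 XOR 72 = c7
byte 1: (04 XOR 09) XOR 65 = 0d XOR 65 = 68
byte 2: (41 XOR 11) XOR 70 = 50 XOR 70 = 20
byte 3: (6b XOR 49) XOR 6f = 22 XOR 6f = 4d
byte 4: (4f XOR 79) XOR 72 = 36 XOR 72 = 44
byte 5: (42 XOR bb) XOR 74 = f9 XOR 74 = 8d
byte 6: (b7 XOR df) XOR 20 = 68 XOR 20 = 48
byte 7: (df XOR 66) XOR 73 = b9 XOR 73 = ca

c768204d448d48ca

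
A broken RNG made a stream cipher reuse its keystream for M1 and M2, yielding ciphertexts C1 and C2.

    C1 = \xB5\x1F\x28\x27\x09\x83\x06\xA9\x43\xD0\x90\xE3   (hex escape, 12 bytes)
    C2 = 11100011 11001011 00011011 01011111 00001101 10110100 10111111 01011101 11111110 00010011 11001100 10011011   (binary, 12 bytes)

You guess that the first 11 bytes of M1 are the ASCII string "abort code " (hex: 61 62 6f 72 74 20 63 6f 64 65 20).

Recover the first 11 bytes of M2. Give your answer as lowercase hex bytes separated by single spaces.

First, C1 ⊕ C2 = (M1 ⊕ K) ⊕ (M2 ⊕ K) = M1 ⊕ M2, so the key drops out. Then M2 = (M1 ⊕ M2) ⊕ M1 over the first 11 bytes.
byte 0: (b5 XOR e3) XOR 61 = 56 XOR 61 = 37
byte 1: (1f XOR cb) XOR 62 = d4 XOR 62 = b6
byte 2: (28 XOR 1b) XOR 6f = 33 XOR 6f = 5c
byte 3: (27 XOR 5f) XOR 72 = 78 XOR 72 = 0a
byte 4: (09 XOR 0d) XOR 74 = 04 XOR 74 = 70
byte 5: (83 XOR b4) XOR 20 = 37 XOR 20 = 17
byte 6: (06 XOR bf) XOR 63 = b9 XOR 63 = da
byte 7: (a9 XOR 5d) XOR 6f = f4 XOR 6f = 9b
byte 8: (43 XOR fe) XOR 64 = bd XOR 64 = d9
byte 9: (d0 XOR 13) XOR 65 = c3 XOR 65 = a6
byte 10: (90 XOR cc) XOR 20 = 5c XOR 20 = 7c

37 b6 5c 0a 70 17 da 9b d9 a6 7c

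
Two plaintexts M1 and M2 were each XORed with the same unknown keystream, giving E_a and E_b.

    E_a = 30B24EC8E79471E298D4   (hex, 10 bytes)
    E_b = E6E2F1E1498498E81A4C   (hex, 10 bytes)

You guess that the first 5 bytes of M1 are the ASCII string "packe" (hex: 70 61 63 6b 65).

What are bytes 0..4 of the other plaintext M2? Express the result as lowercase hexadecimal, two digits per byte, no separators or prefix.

a631dc42cb

First, E_a ⊕ E_b = (M1 ⊕ K) ⊕ (M2 ⊕ K) = M1 ⊕ M2, so the key drops out. Then M2 = (M1 ⊕ M2) ⊕ M1 over the first 5 bytes.
byte 0: (30 ⊕ e6) ⊕ 70 = d6 ⊕ 70 = a6
byte 1: (b2 ⊕ e2) ⊕ 61 = 50 ⊕ 61 = 31
byte 2: (4e ⊕ f1) ⊕ 63 = bf ⊕ 63 = dc
byte 3: (c8 ⊕ e1) ⊕ 6b = 29 ⊕ 6b = 42
byte 4: (e7 ⊕ 49) ⊕ 65 = ae ⊕ 65 = cb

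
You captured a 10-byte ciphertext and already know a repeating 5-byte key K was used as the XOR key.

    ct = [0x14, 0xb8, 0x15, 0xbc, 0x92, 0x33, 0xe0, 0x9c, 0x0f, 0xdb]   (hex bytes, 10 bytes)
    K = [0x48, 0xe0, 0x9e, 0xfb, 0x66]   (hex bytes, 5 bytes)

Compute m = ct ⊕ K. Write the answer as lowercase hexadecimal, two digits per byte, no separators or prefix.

5c588b47f47b0002f4bd

The 5-byte key repeats, so the effective keystream is 48 e0 9e fb 66 48 e0 9e fb 66.
byte 0: 14 XOR 48 = 5c
byte 1: b8 XOR e0 = 58
byte 2: 15 XOR 9e = 8b
byte 3: bc XOR fb = 47
byte 4: 92 XOR 66 = f4
byte 5: 33 XOR 48 = 7b
byte 6: e0 XOR e0 = 00
byte 7: 9c XOR 9e = 02
byte 8: 0f XOR fb = f4
byte 9: db XOR 66 = bd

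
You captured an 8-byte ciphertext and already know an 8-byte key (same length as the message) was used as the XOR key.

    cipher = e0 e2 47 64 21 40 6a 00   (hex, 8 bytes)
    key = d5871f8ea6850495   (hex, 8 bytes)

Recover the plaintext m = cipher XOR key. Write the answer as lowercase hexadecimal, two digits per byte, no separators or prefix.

356558ea87c56e95

XOR is its own inverse, so applying the key byte-wise gives the result directly.
e0 XOR d5 = 35
e2 XOR 87 = 65
47 XOR 1f = 58
64 XOR 8e = ea
21 XOR a6 = 87
40 XOR 85 = c5
6a XOR 04 = 6e
00 XOR 95 = 95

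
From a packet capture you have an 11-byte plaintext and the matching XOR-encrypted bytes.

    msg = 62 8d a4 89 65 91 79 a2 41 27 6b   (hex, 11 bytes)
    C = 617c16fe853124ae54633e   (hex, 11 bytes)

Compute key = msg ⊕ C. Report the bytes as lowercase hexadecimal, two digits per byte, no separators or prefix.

03f1b277e0a05d0c154455

Since C = msg ⊕ key, XORing both sides with msg gives key = msg ⊕ C.
 98 ⊕  97 =   3
141 ⊕ 124 = 241
164 ⊕  22 = 178
137 ⊕ 254 = 119
101 ⊕ 133 = 224
145 ⊕  49 = 160
121 ⊕  36 =  93
162 ⊕ 174 =  12
 65 ⊕  84 =  21
 39 ⊕  99 =  68
107 ⊕  62 =  85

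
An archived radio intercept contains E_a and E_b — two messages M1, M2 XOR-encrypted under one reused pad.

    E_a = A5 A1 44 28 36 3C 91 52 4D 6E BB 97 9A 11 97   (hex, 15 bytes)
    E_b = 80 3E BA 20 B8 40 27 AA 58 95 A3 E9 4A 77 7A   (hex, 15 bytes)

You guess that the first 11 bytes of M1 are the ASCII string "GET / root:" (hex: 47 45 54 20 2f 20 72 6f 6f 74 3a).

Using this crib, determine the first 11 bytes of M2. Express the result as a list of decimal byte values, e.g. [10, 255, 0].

First, E_a ⊕ E_b = (M1 ⊕ K) ⊕ (M2 ⊕ K) = M1 ⊕ M2, so the key drops out. Then M2 = (M1 ⊕ M2) ⊕ M1 over the first 11 bytes.
byte 0: (a5 ^ 80) ^ 47 = 25 ^ 47 = 62
byte 1: (a1 ^ 3e) ^ 45 = 9f ^ 45 = da
byte 2: (44 ^ ba) ^ 54 = fe ^ 54 = aa
byte 3: (28 ^ 20) ^ 20 = 08 ^ 20 = 28
byte 4: (36 ^ b8) ^ 2f = 8e ^ 2f = a1
byte 5: (3c ^ 40) ^ 20 = 7c ^ 20 = 5c
byte 6: (91 ^ 27) ^ 72 = b6 ^ 72 = c4
byte 7: (52 ^ aa) ^ 6f = f8 ^ 6f = 97
byte 8: (4d ^ 58) ^ 6f = 15 ^ 6f = 7a
byte 9: (6e ^ 95) ^ 74 = fb ^ 74 = 8f
byte 10: (bb ^ a3) ^ 3a = 18 ^ 3a = 22

[98, 218, 170, 40, 161, 92, 196, 151, 122, 143, 34]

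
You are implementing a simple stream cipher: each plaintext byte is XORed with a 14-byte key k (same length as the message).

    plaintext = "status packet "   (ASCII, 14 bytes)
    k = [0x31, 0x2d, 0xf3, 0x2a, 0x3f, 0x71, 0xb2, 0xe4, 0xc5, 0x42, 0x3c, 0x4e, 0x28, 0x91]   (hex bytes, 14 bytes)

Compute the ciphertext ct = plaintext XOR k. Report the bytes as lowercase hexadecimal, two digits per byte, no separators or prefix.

4259925e4a029294a421572b5cb1

XOR is its own inverse, so applying the key byte-wise gives the result directly.
73 xor 31 = 42
74 xor 2d = 59
61 xor f3 = 92
74 xor 2a = 5e
75 xor 3f = 4a
73 xor 71 = 02
20 xor b2 = 92
70 xor e4 = 94
61 xor c5 = a4
63 xor 42 = 21
6b xor 3c = 57
65 xor 4e = 2b
74 xor 28 = 5c
20 xor 91 = b1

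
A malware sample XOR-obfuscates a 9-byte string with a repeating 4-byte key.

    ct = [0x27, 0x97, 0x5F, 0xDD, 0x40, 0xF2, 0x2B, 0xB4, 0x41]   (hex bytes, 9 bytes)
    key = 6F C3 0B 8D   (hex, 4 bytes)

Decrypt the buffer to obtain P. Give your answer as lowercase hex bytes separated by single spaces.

48 54 54 50 2f 31 20 39 2e

The 4-byte key repeats, so the effective keystream is 6f c3 0b 8d 6f c3 0b 8d 6f.
byte 0: 00100111 XOR 01101111 = 01001000
byte 1: 10010111 XOR 11000011 = 01010100
byte 2: 01011111 XOR 00001011 = 01010100
byte 3: 11011101 XOR 10001101 = 01010000
byte 4: 01000000 XOR 01101111 = 00101111
byte 5: 11110010 XOR 11000011 = 00110001
byte 6: 00101011 XOR 00001011 = 00100000
byte 7: 10110100 XOR 10001101 = 00111001
byte 8: 01000001 XOR 01101111 = 00101110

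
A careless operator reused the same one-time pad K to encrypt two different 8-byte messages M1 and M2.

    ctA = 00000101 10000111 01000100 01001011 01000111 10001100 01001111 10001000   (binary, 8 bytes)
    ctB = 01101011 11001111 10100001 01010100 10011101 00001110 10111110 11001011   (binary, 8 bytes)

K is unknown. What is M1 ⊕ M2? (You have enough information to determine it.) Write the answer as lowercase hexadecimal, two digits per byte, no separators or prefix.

6e48e51fda82f143

ctA ⊕ ctB = (M1 ⊕ K) ⊕ (M2 ⊕ K) = M1 ⊕ M2 — the shared key cancels under XOR.
byte 0: 05 ^ 6b = 6e
byte 1: 87 ^ cf = 48
byte 2: 44 ^ a1 = e5
byte 3: 4b ^ 54 = 1f
byte 4: 47 ^ 9d = da
byte 5: 8c ^ 0e = 82
byte 6: 4f ^ be = f1
byte 7: 88 ^ cb = 43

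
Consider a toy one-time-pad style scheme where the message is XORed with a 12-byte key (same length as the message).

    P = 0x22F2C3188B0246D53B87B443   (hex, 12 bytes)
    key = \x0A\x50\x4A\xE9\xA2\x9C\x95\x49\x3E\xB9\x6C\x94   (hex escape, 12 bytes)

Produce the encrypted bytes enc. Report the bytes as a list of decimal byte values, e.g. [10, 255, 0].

[40, 162, 137, 241, 41, 158, 211, 156, 5, 62, 216, 215]

22 xor 0a = 28
f2 xor 50 = a2
c3 xor 4a = 89
18 xor e9 = f1
8b xor a2 = 29
02 xor 9c = 9e
46 xor 95 = d3
d5 xor 49 = 9c
3b xor 3e = 05
87 xor b9 = 3e
b4 xor 6c = d8
43 xor 94 = d7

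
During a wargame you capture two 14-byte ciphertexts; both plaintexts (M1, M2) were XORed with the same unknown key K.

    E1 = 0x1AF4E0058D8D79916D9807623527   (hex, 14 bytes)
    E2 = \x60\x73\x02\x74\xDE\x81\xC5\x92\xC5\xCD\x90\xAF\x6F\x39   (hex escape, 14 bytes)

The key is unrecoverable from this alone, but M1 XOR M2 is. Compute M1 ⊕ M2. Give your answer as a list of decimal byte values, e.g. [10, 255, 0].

[122, 135, 226, 113, 83, 12, 188, 3, 168, 85, 151, 205, 90, 30]

E1 ⊕ E2 = (M1 ⊕ K) ⊕ (M2 ⊕ K) = M1 ⊕ M2 — the shared key cancels under XOR.
byte 0: 1a XOR 60 = 7a
byte 1: f4 XOR 73 = 87
byte 2: e0 XOR 02 = e2
byte 3: 05 XOR 74 = 71
byte 4: 8d XOR de = 53
byte 5: 8d XOR 81 = 0c
byte 6: 79 XOR c5 = bc
byte 7: 91 XOR 92 = 03
byte 8: 6d XOR c5 = a8
byte 9: 98 XOR cd = 55
byte 10: 07 XOR 90 = 97
byte 11: 62 XOR af = cd
byte 12: 35 XOR 6f = 5a
byte 13: 27 XOR 39 = 1e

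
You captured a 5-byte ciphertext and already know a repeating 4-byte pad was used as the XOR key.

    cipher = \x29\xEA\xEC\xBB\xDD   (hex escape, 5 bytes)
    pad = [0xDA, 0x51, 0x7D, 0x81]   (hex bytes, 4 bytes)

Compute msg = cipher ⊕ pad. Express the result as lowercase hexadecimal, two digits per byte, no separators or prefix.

f3bb913a07

The 4-byte key repeats, so the effective keystream is da 51 7d 81 da.
byte 0: 29 XOR da = f3
byte 1: ea XOR 51 = bb
byte 2: ec XOR 7d = 91
byte 3: bb XOR 81 = 3a
byte 4: dd XOR da = 07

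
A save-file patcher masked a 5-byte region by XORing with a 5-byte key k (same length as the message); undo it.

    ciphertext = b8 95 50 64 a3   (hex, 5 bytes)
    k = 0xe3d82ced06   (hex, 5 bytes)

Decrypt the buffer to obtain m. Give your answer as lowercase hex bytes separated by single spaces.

5b 4d 7c 89 a5

b8 ^ e3 = 5b
95 ^ d8 = 4d
50 ^ 2c = 7c
64 ^ ed = 89
a3 ^ 06 = a5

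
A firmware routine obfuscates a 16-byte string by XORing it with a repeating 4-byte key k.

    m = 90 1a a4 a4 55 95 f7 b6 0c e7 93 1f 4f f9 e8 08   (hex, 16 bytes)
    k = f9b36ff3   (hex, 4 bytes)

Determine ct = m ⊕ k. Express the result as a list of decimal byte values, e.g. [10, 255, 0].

[105, 169, 203, 87, 172, 38, 152, 69, 245, 84, 252, 236, 182, 74, 135, 251]

The 4-byte key repeats, so the effective keystream is f9 b3 6f f3 f9 b3 6f f3 f9 b3 6f f3 f9 b3 6f f3.
byte 0: 10010000 ^ 11111001 = 01101001
byte 1: 00011010 ^ 10110011 = 10101001
byte 2: 10100100 ^ 01101111 = 11001011
byte 3: 10100100 ^ 11110011 = 01010111
byte 4: 01010101 ^ 11111001 = 10101100
byte 5: 10010101 ^ 10110011 = 00100110
byte 6: 11110111 ^ 01101111 = 10011000
byte 7: 10110110 ^ 11110011 = 01000101
byte 8: 00001100 ^ 11111001 = 11110101
byte 9: 11100111 ^ 10110011 = 01010100
byte 10: 10010011 ^ 01101111 = 11111100
byte 11: 00011111 ^ 11110011 = 11101100
byte 12: 01001111 ^ 11111001 = 10110110
byte 13: 11111001 ^ 10110011 = 01001010
byte 14: 11101000 ^ 01101111 = 10000111
byte 15: 00001000 ^ 11110011 = 11111011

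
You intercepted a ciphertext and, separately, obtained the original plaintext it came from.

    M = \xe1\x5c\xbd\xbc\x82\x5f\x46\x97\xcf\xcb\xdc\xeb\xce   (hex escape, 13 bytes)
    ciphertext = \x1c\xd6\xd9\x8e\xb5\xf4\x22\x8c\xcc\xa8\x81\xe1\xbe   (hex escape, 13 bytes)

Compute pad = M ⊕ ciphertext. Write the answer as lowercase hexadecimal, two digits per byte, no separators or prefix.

Since ciphertext = M ⊕ pad, XORing both sides with M gives pad = M ⊕ ciphertext.
225 ⊕  28 = 253
 92 ⊕ 214 = 138
189 ⊕ 217 = 100
188 ⊕ 142 =  50
130 ⊕ 181 =  55
 95 ⊕ 244 = 171
 70 ⊕  34 = 100
151 ⊕ 140 =  27
207 ⊕ 204 =   3
203 ⊕ 168 =  99
220 ⊕ 129 =  93
235 ⊕ 225 =  10
206 ⊕ 190 = 112

fd8a643237ab641b03635d0a70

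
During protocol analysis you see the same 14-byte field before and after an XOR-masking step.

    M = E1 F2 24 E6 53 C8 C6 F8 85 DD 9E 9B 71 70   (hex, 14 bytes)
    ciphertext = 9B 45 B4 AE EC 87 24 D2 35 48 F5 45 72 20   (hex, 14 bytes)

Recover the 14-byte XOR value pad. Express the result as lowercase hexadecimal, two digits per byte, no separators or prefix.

7ab79048bf4fe22ab0956bde0350

Since ciphertext = M ⊕ pad, XORing both sides with M gives pad = M ⊕ ciphertext.
e1 ^ 9b = 7a
f2 ^ 45 = b7
24 ^ b4 = 90
e6 ^ ae = 48
53 ^ ec = bf
c8 ^ 87 = 4f
c6 ^ 24 = e2
f8 ^ d2 = 2a
85 ^ 35 = b0
dd ^ 48 = 95
9e ^ f5 = 6b
9b ^ 45 = de
71 ^ 72 = 03
70 ^ 20 = 50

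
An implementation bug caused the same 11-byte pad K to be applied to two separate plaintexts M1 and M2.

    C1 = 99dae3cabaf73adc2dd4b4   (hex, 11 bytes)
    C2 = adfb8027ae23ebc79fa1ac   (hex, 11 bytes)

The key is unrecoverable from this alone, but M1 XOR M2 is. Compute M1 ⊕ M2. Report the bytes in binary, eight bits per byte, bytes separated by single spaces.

00110100 00100001 01100011 11101101 00010100 11010100 11010001 00011011 10110010 01110101 00011000

C1 ⊕ C2 = (M1 ⊕ K) ⊕ (M2 ⊕ K) = M1 ⊕ M2 — the shared key cancels under XOR.
10011001 XOR 10101101 = 00110100
11011010 XOR 11111011 = 00100001
11100011 XOR 10000000 = 01100011
11001010 XOR 00100111 = 11101101
10111010 XOR 10101110 = 00010100
11110111 XOR 00100011 = 11010100
00111010 XOR 11101011 = 11010001
11011100 XOR 11000111 = 00011011
00101101 XOR 10011111 = 10110010
11010100 XOR 10100001 = 01110101
10110100 XOR 10101100 = 00011000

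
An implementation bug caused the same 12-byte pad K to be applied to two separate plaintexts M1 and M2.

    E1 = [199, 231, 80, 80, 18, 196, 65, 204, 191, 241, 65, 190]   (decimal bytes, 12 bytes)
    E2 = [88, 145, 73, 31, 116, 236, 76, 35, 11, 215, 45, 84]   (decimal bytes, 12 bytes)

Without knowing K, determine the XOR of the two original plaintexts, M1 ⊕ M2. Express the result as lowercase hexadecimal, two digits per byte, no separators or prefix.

E1 ⊕ E2 = (M1 ⊕ K) ⊕ (M2 ⊕ K) = M1 ⊕ M2 — the shared key cancels under XOR.
byte 0: c7 ⊕ 58 = 9f
byte 1: e7 ⊕ 91 = 76
byte 2: 50 ⊕ 49 = 19
byte 3: 50 ⊕ 1f = 4f
byte 4: 12 ⊕ 74 = 66
byte 5: c4 ⊕ ec = 28
byte 6: 41 ⊕ 4c = 0d
byte 7: cc ⊕ 23 = ef
byte 8: bf ⊕ 0b = b4
byte 9: f1 ⊕ d7 = 26
byte 10: 41 ⊕ 2d = 6c
byte 11: be ⊕ 54 = ea

9f76194f66280defb4266cea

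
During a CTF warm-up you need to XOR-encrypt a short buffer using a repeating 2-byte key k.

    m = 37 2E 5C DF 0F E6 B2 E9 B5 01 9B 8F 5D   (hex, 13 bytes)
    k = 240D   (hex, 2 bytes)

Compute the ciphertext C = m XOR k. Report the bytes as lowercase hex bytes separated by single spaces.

13 23 78 d2 2b eb 96 e4 91 0c bf 82 79

The 2-byte key repeats, so the effective keystream is 24 0d 24 0d 24 0d 24 0d 24 0d 24 0d 24.
byte 0: 00110111 xor 00100100 = 00010011
byte 1: 00101110 xor 00001101 = 00100011
byte 2: 01011100 xor 00100100 = 01111000
byte 3: 11011111 xor 00001101 = 11010010
byte 4: 00001111 xor 00100100 = 00101011
byte 5: 11100110 xor 00001101 = 11101011
byte 6: 10110010 xor 00100100 = 10010110
byte 7: 11101001 xor 00001101 = 11100100
byte 8: 10110101 xor 00100100 = 10010001
byte 9: 00000001 xor 00001101 = 00001100
byte 10: 10011011 xor 00100100 = 10111111
byte 11: 10001111 xor 00001101 = 10000010
byte 12: 01011101 xor 00100100 = 01111001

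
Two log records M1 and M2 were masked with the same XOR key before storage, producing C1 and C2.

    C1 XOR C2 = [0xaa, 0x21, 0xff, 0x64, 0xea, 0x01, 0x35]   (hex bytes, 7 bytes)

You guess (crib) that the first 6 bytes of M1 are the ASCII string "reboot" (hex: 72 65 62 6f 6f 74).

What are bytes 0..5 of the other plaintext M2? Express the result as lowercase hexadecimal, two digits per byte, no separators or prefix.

Since C1 ⊕ C2 = M1 ⊕ M2, XORing with the guessed M1 bytes yields the corresponding M2 bytes: M2 = (C1 ⊕ C2) ⊕ M1.
aa ⊕ 72 = d8
21 ⊕ 65 = 44
ff ⊕ 62 = 9d
64 ⊕ 6f = 0b
ea ⊕ 6f = 85
01 ⊕ 74 = 75

d8449d0b8575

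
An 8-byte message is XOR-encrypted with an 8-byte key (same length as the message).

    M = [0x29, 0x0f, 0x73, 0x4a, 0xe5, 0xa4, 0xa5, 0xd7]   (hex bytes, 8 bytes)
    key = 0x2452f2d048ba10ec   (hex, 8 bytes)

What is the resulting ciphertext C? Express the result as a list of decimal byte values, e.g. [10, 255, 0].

XOR is its own inverse, so applying the key byte-wise gives the result directly.
00101001 xor 00100100 = 00001101
00001111 xor 01010010 = 01011101
01110011 xor 11110010 = 10000001
01001010 xor 11010000 = 10011010
11100101 xor 01001000 = 10101101
10100100 xor 10111010 = 00011110
10100101 xor 00010000 = 10110101
11010111 xor 11101100 = 00111011

[13, 93, 129, 154, 173, 30, 181, 59]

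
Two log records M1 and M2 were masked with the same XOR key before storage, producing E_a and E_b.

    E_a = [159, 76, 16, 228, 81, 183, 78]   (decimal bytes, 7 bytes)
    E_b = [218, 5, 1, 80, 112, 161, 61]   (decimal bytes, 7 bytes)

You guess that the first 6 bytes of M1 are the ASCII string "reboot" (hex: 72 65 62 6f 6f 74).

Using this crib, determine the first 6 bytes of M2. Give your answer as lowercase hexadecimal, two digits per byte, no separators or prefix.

First, E_a ⊕ E_b = (M1 ⊕ K) ⊕ (M2 ⊕ K) = M1 ⊕ M2, so the key drops out. Then M2 = (M1 ⊕ M2) ⊕ M1 over the first 6 bytes.
byte 0: (9f ⊕ da) ⊕ 72 = 45 ⊕ 72 = 37
byte 1: (4c ⊕ 05) ⊕ 65 = 49 ⊕ 65 = 2c
byte 2: (10 ⊕ 01) ⊕ 62 = 11 ⊕ 62 = 73
byte 3: (e4 ⊕ 50) ⊕ 6f = b4 ⊕ 6f = db
byte 4: (51 ⊕ 70) ⊕ 6f = 21 ⊕ 6f = 4e
byte 5: (b7 ⊕ a1) ⊕ 74 = 16 ⊕ 74 = 62

372c73db4e62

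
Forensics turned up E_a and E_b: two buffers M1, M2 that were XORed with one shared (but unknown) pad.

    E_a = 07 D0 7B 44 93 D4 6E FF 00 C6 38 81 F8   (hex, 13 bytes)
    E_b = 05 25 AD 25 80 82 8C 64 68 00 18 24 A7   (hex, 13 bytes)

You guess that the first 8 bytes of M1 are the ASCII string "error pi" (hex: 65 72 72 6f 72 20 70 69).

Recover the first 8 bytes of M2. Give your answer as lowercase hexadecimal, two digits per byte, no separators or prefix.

First, E_a ⊕ E_b = (M1 ⊕ K) ⊕ (M2 ⊕ K) = M1 ⊕ M2, so the key drops out. Then M2 = (M1 ⊕ M2) ⊕ M1 over the first 8 bytes.
byte 0: (07 xor 05) xor 65 = 02 xor 65 = 67
byte 1: (d0 xor 25) xor 72 = f5 xor 72 = 87
byte 2: (7b xor ad) xor 72 = d6 xor 72 = a4
byte 3: (44 xor 25) xor 6f = 61 xor 6f = 0e
byte 4: (93 xor 80) xor 72 = 13 xor 72 = 61
byte 5: (d4 xor 82) xor 20 = 56 xor 20 = 76
byte 6: (6e xor 8c) xor 70 = e2 xor 70 = 92
byte 7: (ff xor 64) xor 69 = 9b xor 69 = f2

6787a40e617692f2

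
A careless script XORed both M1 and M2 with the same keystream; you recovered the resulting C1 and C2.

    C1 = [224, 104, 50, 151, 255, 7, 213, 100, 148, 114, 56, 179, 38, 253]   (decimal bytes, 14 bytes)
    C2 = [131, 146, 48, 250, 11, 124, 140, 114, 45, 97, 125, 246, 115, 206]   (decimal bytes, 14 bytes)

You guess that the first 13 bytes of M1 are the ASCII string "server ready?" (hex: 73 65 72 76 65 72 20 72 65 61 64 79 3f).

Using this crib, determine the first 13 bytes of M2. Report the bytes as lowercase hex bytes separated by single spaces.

10 9f 70 1b 91 09 79 64 dc 72 21 3c 6a

First, C1 ⊕ C2 = (M1 ⊕ K) ⊕ (M2 ⊕ K) = M1 ⊕ M2, so the key drops out. Then M2 = (M1 ⊕ M2) ⊕ M1 over the first 13 bytes.
byte 0: (e0 ^ 83) ^ 73 = 63 ^ 73 = 10
byte 1: (68 ^ 92) ^ 65 = fa ^ 65 = 9f
byte 2: (32 ^ 30) ^ 72 = 02 ^ 72 = 70
byte 3: (97 ^ fa) ^ 76 = 6d ^ 76 = 1b
byte 4: (ff ^ 0b) ^ 65 = f4 ^ 65 = 91
byte 5: (07 ^ 7c) ^ 72 = 7b ^ 72 = 09
byte 6: (d5 ^ 8c) ^ 20 = 59 ^ 20 = 79
byte 7: (64 ^ 72) ^ 72 = 16 ^ 72 = 64
byte 8: (94 ^ 2d) ^ 65 = b9 ^ 65 = dc
byte 9: (72 ^ 61) ^ 61 = 13 ^ 61 = 72
byte 10: (38 ^ 7d) ^ 64 = 45 ^ 64 = 21
byte 11: (b3 ^ f6) ^ 79 = 45 ^ 79 = 3c
byte 12: (26 ^ 73) ^ 3f = 55 ^ 3f = 6a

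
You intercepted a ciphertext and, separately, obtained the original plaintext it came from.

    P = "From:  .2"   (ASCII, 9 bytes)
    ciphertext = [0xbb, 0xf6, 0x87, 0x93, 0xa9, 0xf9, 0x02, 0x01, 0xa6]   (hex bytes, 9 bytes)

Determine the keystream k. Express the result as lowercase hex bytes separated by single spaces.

fd 84 e8 fe 93 d9 22 2f 94

Since ciphertext = P ⊕ k, XORing both sides with P gives k = P ⊕ ciphertext.
46 ^ bb = fd
72 ^ f6 = 84
6f ^ 87 = e8
6d ^ 93 = fe
3a ^ a9 = 93
20 ^ f9 = d9
20 ^ 02 = 22
2e ^ 01 = 2f
32 ^ a6 = 94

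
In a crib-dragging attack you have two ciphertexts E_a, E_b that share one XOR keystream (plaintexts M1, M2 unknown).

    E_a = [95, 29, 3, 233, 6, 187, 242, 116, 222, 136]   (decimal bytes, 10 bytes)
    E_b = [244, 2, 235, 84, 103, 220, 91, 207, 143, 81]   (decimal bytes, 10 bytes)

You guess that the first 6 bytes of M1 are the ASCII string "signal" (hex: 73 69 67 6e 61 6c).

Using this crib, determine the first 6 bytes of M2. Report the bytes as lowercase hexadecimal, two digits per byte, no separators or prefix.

First, E_a ⊕ E_b = (M1 ⊕ K) ⊕ (M2 ⊕ K) = M1 ⊕ M2, so the key drops out. Then M2 = (M1 ⊕ M2) ⊕ M1 over the first 6 bytes.
byte 0: (5f XOR f4) XOR 73 = ab XOR 73 = d8
byte 1: (1d XOR 02) XOR 69 = 1f XOR 69 = 76
byte 2: (03 XOR eb) XOR 67 = e8 XOR 67 = 8f
byte 3: (e9 XOR 54) XOR 6e = bd XOR 6e = d3
byte 4: (06 XOR 67) XOR 61 = 61 XOR 61 = 00
byte 5: (bb XOR dc) XOR 6c = 67 XOR 6c = 0b

d8768fd3000b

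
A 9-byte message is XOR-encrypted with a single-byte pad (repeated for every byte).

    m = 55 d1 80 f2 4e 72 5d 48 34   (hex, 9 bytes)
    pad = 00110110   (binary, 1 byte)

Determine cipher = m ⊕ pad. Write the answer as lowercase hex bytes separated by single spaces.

The 1-byte key repeats, so the effective keystream is 36 36 36 36 36 36 36 36 36.
byte 0: 55 ^ 36 = 63
byte 1: d1 ^ 36 = e7
byte 2: 80 ^ 36 = b6
byte 3: f2 ^ 36 = c4
byte 4: 4e ^ 36 = 78
byte 5: 72 ^ 36 = 44
byte 6: 5d ^ 36 = 6b
byte 7: 48 ^ 36 = 7e
byte 8: 34 ^ 36 = 02

63 e7 b6 c4 78 44 6b 7e 02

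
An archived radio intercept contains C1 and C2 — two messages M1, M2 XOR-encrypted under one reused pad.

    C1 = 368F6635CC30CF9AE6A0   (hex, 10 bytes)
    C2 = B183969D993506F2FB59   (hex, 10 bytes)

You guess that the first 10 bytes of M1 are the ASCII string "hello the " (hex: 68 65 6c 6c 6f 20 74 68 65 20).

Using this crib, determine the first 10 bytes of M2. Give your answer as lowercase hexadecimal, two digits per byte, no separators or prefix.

ef699cc43a25bd0078d9

First, C1 ⊕ C2 = (M1 ⊕ K) ⊕ (M2 ⊕ K) = M1 ⊕ M2, so the key drops out. Then M2 = (M1 ⊕ M2) ⊕ M1 over the first 10 bytes.
byte 0: (36 XOR b1) XOR 68 = 87 XOR 68 = ef
byte 1: (8f XOR 83) XOR 65 = 0c XOR 65 = 69
byte 2: (66 XOR 96) XOR 6c = f0 XOR 6c = 9c
byte 3: (35 XOR 9d) XOR 6c = a8 XOR 6c = c4
byte 4: (cc XOR 99) XOR 6f = 55 XOR 6f = 3a
byte 5: (30 XOR 35) XOR 20 = 05 XOR 20 = 25
byte 6: (cf XOR 06) XOR 74 = c9 XOR 74 = bd
byte 7: (9a XOR f2) XOR 68 = 68 XOR 68 = 00
byte 8: (e6 XOR fb) XOR 65 = 1d XOR 65 = 78
byte 9: (a0 XOR 59) XOR 20 = f9 XOR 20 = d9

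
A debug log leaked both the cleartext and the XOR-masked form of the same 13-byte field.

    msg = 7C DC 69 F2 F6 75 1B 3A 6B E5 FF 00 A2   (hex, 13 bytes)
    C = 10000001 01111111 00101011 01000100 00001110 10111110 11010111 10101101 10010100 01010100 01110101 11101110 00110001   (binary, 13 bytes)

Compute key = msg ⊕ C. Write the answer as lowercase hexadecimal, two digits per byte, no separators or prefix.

Since C = msg ⊕ key, XORing both sides with msg gives key = msg ⊕ C.
7c ^ 81 = fd
dc ^ 7f = a3
69 ^ 2b = 42
f2 ^ 44 = b6
f6 ^ 0e = f8
75 ^ be = cb
1b ^ d7 = cc
3a ^ ad = 97
6b ^ 94 = ff
e5 ^ 54 = b1
ff ^ 75 = 8a
00 ^ ee = ee
a2 ^ 31 = 93

fda342b6f8cbcc97ffb18aee93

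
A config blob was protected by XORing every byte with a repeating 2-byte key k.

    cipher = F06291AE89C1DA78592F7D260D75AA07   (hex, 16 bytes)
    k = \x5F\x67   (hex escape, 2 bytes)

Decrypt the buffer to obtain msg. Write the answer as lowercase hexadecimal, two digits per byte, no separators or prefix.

af05cec9d6a6851f064822415212f560

The 2-byte key repeats, so the effective keystream is 5f 67 5f 67 5f 67 5f 67 5f 67 5f 67 5f 67 5f 67.
byte 0: 240 ⊕  95 = 175
byte 1:  98 ⊕ 103 =   5
byte 2: 145 ⊕  95 = 206
byte 3: 174 ⊕ 103 = 201
byte 4: 137 ⊕  95 = 214
byte 5: 193 ⊕ 103 = 166
byte 6: 218 ⊕  95 = 133
byte 7: 120 ⊕ 103 =  31
byte 8:  89 ⊕  95 =   6
byte 9:  47 ⊕ 103 =  72
byte 10: 125 ⊕  95 =  34
byte 11:  38 ⊕ 103 =  65
byte 12:  13 ⊕  95 =  82
byte 13: 117 ⊕ 103 =  18
byte 14: 170 ⊕  95 = 245
byte 15:   7 ⊕ 103 =  96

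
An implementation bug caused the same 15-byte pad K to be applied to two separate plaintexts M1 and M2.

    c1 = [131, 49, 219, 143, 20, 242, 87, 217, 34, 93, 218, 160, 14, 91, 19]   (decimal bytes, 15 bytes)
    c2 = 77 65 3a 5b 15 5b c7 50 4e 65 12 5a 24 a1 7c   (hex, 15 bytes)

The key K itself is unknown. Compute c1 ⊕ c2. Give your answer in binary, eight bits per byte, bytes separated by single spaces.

11110100 01010100 11100001 11010100 00000001 10101001 10010000 10001001 01101100 00111000 11001000 11111010 00101010 11111010 01101111

c1 ⊕ c2 = (M1 ⊕ K) ⊕ (M2 ⊕ K) = M1 ⊕ M2 — the shared key cancels under XOR.
byte 0: 131 XOR 119 = 244
byte 1:  49 XOR 101 =  84
byte 2: 219 XOR  58 = 225
byte 3: 143 XOR  91 = 212
byte 4:  20 XOR  21 =   1
byte 5: 242 XOR  91 = 169
byte 6:  87 XOR 199 = 144
byte 7: 217 XOR  80 = 137
byte 8:  34 XOR  78 = 108
byte 9:  93 XOR 101 =  56
byte 10: 218 XOR  18 = 200
byte 11: 160 XOR  90 = 250
byte 12:  14 XOR  36 =  42
byte 13:  91 XOR 161 = 250
byte 14:  19 XOR 124 = 111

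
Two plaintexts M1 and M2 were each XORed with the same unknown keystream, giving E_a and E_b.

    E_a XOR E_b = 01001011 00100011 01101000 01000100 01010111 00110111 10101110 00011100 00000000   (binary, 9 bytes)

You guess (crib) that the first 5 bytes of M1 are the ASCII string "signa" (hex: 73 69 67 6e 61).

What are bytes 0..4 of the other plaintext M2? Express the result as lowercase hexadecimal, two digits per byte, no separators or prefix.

Since E_a ⊕ E_b = M1 ⊕ M2, XORing with the guessed M1 bytes yields the corresponding M2 bytes: M2 = (E_a ⊕ E_b) ⊕ M1.
01001011 ^ 01110011 = 00111000
00100011 ^ 01101001 = 01001010
01101000 ^ 01100111 = 00001111
01000100 ^ 01101110 = 00101010
01010111 ^ 01100001 = 00110110

384a0f2a36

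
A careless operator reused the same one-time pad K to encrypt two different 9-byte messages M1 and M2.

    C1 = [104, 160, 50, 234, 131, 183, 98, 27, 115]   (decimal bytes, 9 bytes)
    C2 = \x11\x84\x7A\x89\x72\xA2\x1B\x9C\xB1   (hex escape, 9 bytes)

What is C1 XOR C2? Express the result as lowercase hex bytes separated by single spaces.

C1 ⊕ C2 = (M1 ⊕ K) ⊕ (M2 ⊕ K) = M1 ⊕ M2 — the shared key cancels under XOR.
68 ⊕ 11 = 79
a0 ⊕ 84 = 24
32 ⊕ 7a = 48
ea ⊕ 89 = 63
83 ⊕ 72 = f1
b7 ⊕ a2 = 15
62 ⊕ 1b = 79
1b ⊕ 9c = 87
73 ⊕ b1 = c2

79 24 48 63 f1 15 79 87 c2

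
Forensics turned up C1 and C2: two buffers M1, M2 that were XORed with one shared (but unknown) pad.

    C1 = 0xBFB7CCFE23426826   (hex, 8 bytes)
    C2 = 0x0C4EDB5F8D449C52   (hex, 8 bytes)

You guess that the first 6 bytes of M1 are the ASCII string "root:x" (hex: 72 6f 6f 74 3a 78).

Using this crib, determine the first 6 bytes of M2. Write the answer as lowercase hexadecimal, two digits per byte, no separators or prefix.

First, C1 ⊕ C2 = (M1 ⊕ K) ⊕ (M2 ⊕ K) = M1 ⊕ M2, so the key drops out. Then M2 = (M1 ⊕ M2) ⊕ M1 over the first 6 bytes.
byte 0: (bf xor 0c) xor 72 = b3 xor 72 = c1
byte 1: (b7 xor 4e) xor 6f = f9 xor 6f = 96
byte 2: (cc xor db) xor 6f = 17 xor 6f = 78
byte 3: (fe xor 5f) xor 74 = a1 xor 74 = d5
byte 4: (23 xor 8d) xor 3a = ae xor 3a = 94
byte 5: (42 xor 44) xor 78 = 06 xor 78 = 7e

c19678d5947e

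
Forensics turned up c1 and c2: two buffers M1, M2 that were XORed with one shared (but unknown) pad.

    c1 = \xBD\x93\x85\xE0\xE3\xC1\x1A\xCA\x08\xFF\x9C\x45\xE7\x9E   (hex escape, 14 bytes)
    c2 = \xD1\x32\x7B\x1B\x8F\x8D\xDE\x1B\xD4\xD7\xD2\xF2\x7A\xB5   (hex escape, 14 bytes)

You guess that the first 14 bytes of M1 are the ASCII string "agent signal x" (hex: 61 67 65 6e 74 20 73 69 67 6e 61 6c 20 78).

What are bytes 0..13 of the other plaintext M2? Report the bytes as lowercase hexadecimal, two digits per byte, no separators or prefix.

0dc69b95186cb7b8bb462fdbbd53

First, c1 ⊕ c2 = (M1 ⊕ K) ⊕ (M2 ⊕ K) = M1 ⊕ M2, so the key drops out. Then M2 = (M1 ⊕ M2) ⊕ M1 over the first 14 bytes.
byte 0: (bd XOR d1) XOR 61 = 6c XOR 61 = 0d
byte 1: (93 XOR 32) XOR 67 = a1 XOR 67 = c6
byte 2: (85 XOR 7b) XOR 65 = fe XOR 65 = 9b
byte 3: (e0 XOR 1b) XOR 6e = fb XOR 6e = 95
byte 4: (e3 XOR 8f) XOR 74 = 6c XOR 74 = 18
byte 5: (c1 XOR 8d) XOR 20 = 4c XOR 20 = 6c
byte 6: (1a XOR de) XOR 73 = c4 XOR 73 = b7
byte 7: (ca XOR 1b) XOR 69 = d1 XOR 69 = b8
byte 8: (08 XOR d4) XOR 67 = dc XOR 67 = bb
byte 9: (ff XOR d7) XOR 6e = 28 XOR 6e = 46
byte 10: (9c XOR d2) XOR 61 = 4e XOR 61 = 2f
byte 11: (45 XOR f2) XOR 6c = b7 XOR 6c = db
byte 12: (e7 XOR 7a) XOR 20 = 9d XOR 20 = bd
byte 13: (9e XOR b5) XOR 78 = 2b XOR 78 = 53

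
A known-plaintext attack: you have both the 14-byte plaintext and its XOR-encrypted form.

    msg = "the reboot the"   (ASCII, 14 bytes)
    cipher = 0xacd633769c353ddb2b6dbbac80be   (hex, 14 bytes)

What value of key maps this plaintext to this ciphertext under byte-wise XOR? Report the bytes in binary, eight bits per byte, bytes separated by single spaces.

11011000 10111110 01010110 01010110 11101110 01010000 01011111 10110100 01000100 00011001 10011011 11011000 11101000 11011011

Since cipher = msg ⊕ key, XORing both sides with msg gives key = msg ⊕ cipher.
74 ^ ac = d8
68 ^ d6 = be
65 ^ 33 = 56
20 ^ 76 = 56
72 ^ 9c = ee
65 ^ 35 = 50
62 ^ 3d = 5f
6f ^ db = b4
6f ^ 2b = 44
74 ^ 6d = 19
20 ^ bb = 9b
74 ^ ac = d8
68 ^ 80 = e8
65 ^ be = db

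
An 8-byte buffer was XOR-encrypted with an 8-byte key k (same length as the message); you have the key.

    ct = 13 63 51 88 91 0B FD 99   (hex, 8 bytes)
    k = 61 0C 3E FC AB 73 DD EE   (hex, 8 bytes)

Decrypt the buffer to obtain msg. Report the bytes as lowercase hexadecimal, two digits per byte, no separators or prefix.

726f6f743a782077

byte 0: 13 XOR 61 = 72
byte 1: 63 XOR 0c = 6f
byte 2: 51 XOR 3e = 6f
byte 3: 88 XOR fc = 74
byte 4: 91 XOR ab = 3a
byte 5: 0b XOR 73 = 78
byte 6: fd XOR dd = 20
byte 7: 99 XOR ee = 77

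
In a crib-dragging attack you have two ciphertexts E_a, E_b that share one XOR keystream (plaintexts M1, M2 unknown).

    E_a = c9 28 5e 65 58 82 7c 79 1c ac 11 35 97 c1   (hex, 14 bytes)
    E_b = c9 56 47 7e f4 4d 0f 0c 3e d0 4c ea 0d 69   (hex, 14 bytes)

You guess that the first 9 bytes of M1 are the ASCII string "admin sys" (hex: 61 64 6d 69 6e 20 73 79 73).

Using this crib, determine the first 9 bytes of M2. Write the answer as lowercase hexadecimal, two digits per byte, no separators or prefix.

First, E_a ⊕ E_b = (M1 ⊕ K) ⊕ (M2 ⊕ K) = M1 ⊕ M2, so the key drops out. Then M2 = (M1 ⊕ M2) ⊕ M1 over the first 9 bytes.
byte 0: (c9 xor c9) xor 61 = 00 xor 61 = 61
byte 1: (28 xor 56) xor 64 = 7e xor 64 = 1a
byte 2: (5e xor 47) xor 6d = 19 xor 6d = 74
byte 3: (65 xor 7e) xor 69 = 1b xor 69 = 72
byte 4: (58 xor f4) xor 6e = ac xor 6e = c2
byte 5: (82 xor 4d) xor 20 = cf xor 20 = ef
byte 6: (7c xor 0f) xor 73 = 73 xor 73 = 00
byte 7: (79 xor 0c) xor 79 = 75 xor 79 = 0c
byte 8: (1c xor 3e) xor 73 = 22 xor 73 = 51

611a7472c2ef000c51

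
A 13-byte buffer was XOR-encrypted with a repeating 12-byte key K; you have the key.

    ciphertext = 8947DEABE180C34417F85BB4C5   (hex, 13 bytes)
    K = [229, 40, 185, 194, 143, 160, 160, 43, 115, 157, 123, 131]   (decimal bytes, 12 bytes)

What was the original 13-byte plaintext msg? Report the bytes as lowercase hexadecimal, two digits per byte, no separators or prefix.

6c6f67696e20636f6465203720

The 12-byte key repeats, so the effective keystream is e5 28 b9 c2 8f a0 a0 2b 73 9d 7b 83 e5.
byte 0: 89 ⊕ e5 = 6c
byte 1: 47 ⊕ 28 = 6f
byte 2: de ⊕ b9 = 67
byte 3: ab ⊕ c2 = 69
byte 4: e1 ⊕ 8f = 6e
byte 5: 80 ⊕ a0 = 20
byte 6: c3 ⊕ a0 = 63
byte 7: 44 ⊕ 2b = 6f
byte 8: 17 ⊕ 73 = 64
byte 9: f8 ⊕ 9d = 65
byte 10: 5b ⊕ 7b = 20
byte 11: b4 ⊕ 83 = 37
byte 12: c5 ⊕ e5 = 20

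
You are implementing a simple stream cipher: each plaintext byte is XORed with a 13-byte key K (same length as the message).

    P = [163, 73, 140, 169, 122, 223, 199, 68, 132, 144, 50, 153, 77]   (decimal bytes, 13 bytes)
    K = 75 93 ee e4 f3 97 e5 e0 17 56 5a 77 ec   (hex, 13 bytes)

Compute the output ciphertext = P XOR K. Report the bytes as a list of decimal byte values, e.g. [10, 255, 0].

byte 0: a3 XOR 75 = d6
byte 1: 49 XOR 93 = da
byte 2: 8c XOR ee = 62
byte 3: a9 XOR e4 = 4d
byte 4: 7a XOR f3 = 89
byte 5: df XOR 97 = 48
byte 6: c7 XOR e5 = 22
byte 7: 44 XOR e0 = a4
byte 8: 84 XOR 17 = 93
byte 9: 90 XOR 56 = c6
byte 10: 32 XOR 5a = 68
byte 11: 99 XOR 77 = ee
byte 12: 4d XOR ec = a1

[214, 218, 98, 77, 137, 72, 34, 164, 147, 198, 104, 238, 161]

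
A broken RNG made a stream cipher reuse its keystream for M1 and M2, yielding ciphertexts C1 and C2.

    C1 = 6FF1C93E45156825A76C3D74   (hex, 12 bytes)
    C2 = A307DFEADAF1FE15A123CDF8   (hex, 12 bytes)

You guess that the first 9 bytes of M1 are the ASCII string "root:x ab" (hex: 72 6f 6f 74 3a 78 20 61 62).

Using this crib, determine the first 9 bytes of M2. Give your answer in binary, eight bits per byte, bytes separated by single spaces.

10111110 10011001 01111001 10100000 10100101 10011100 10110110 01010001 01100100

First, C1 ⊕ C2 = (M1 ⊕ K) ⊕ (M2 ⊕ K) = M1 ⊕ M2, so the key drops out. Then M2 = (M1 ⊕ M2) ⊕ M1 over the first 9 bytes.
byte 0: (6f ^ a3) ^ 72 = cc ^ 72 = be
byte 1: (f1 ^ 07) ^ 6f = f6 ^ 6f = 99
byte 2: (c9 ^ df) ^ 6f = 16 ^ 6f = 79
byte 3: (3e ^ ea) ^ 74 = d4 ^ 74 = a0
byte 4: (45 ^ da) ^ 3a = 9f ^ 3a = a5
byte 5: (15 ^ f1) ^ 78 = e4 ^ 78 = 9c
byte 6: (68 ^ fe) ^ 20 = 96 ^ 20 = b6
byte 7: (25 ^ 15) ^ 61 = 30 ^ 61 = 51
byte 8: (a7 ^ a1) ^ 62 = 06 ^ 62 = 64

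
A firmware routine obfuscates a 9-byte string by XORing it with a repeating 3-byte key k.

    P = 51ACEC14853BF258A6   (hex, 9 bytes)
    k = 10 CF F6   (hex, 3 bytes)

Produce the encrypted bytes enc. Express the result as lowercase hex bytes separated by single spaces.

41 63 1a 04 4a cd e2 97 50

The 3-byte key repeats, so the effective keystream is 10 cf f6 10 cf f6 10 cf f6.
byte 0: 01010001 XOR 00010000 = 01000001
byte 1: 10101100 XOR 11001111 = 01100011
byte 2: 11101100 XOR 11110110 = 00011010
byte 3: 00010100 XOR 00010000 = 00000100
byte 4: 10000101 XOR 11001111 = 01001010
byte 5: 00111011 XOR 11110110 = 11001101
byte 6: 11110010 XOR 00010000 = 11100010
byte 7: 01011000 XOR 11001111 = 10010111
byte 8: 10100110 XOR 11110110 = 01010000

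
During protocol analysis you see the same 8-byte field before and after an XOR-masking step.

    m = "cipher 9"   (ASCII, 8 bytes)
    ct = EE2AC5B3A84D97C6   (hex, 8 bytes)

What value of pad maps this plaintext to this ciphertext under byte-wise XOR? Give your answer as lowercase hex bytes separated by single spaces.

8d 43 b5 db cd 3f b7 ff

Since ct = m ⊕ pad, XORing both sides with m gives pad = m ⊕ ct.
63 ^ ee = 8d
69 ^ 2a = 43
70 ^ c5 = b5
68 ^ b3 = db
65 ^ a8 = cd
72 ^ 4d = 3f
20 ^ 97 = b7
39 ^ c6 = ff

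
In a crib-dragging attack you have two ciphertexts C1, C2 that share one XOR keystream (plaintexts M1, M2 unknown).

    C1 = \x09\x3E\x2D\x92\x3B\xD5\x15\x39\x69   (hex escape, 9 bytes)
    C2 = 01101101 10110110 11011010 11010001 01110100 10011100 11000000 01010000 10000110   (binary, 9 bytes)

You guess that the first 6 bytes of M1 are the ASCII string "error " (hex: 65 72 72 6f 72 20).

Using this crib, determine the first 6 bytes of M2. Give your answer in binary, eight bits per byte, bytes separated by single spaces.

First, C1 ⊕ C2 = (M1 ⊕ K) ⊕ (M2 ⊕ K) = M1 ⊕ M2, so the key drops out. Then M2 = (M1 ⊕ M2) ⊕ M1 over the first 6 bytes.
byte 0: (09 ^ 6d) ^ 65 = 64 ^ 65 = 01
byte 1: (3e ^ b6) ^ 72 = 88 ^ 72 = fa
byte 2: (2d ^ da) ^ 72 = f7 ^ 72 = 85
byte 3: (92 ^ d1) ^ 6f = 43 ^ 6f = 2c
byte 4: (3b ^ 74) ^ 72 = 4f ^ 72 = 3d
byte 5: (d5 ^ 9c) ^ 20 = 49 ^ 20 = 69

00000001 11111010 10000101 00101100 00111101 01101001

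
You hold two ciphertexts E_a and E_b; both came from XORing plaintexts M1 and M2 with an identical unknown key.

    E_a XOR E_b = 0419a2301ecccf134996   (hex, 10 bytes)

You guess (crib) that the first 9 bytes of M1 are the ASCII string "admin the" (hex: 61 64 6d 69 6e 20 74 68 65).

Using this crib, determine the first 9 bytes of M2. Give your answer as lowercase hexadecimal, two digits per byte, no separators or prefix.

657dcf5970ecbb7b2c

Since E_a ⊕ E_b = M1 ⊕ M2, XORing with the guessed M1 bytes yields the corresponding M2 bytes: M2 = (E_a ⊕ E_b) ⊕ M1.
04 XOR 61 = 65
19 XOR 64 = 7d
a2 XOR 6d = cf
30 XOR 69 = 59
1e XOR 6e = 70
cc XOR 20 = ec
cf XOR 74 = bb
13 XOR 68 = 7b
49 XOR 65 = 2c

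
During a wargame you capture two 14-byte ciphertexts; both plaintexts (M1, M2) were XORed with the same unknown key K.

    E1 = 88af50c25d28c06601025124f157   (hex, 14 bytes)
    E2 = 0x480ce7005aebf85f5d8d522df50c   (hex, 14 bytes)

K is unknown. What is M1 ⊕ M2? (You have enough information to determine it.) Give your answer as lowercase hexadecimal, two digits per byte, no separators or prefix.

E1 ⊕ E2 = (M1 ⊕ K) ⊕ (M2 ⊕ K) = M1 ⊕ M2 — the shared key cancels under XOR.
88 XOR 48 = c0
af XOR 0c = a3
50 XOR e7 = b7
c2 XOR 00 = c2
5d XOR 5a = 07
28 XOR eb = c3
c0 XOR f8 = 38
66 XOR 5f = 39
01 XOR 5d = 5c
02 XOR 8d = 8f
51 XOR 52 = 03
24 XOR 2d = 09
f1 XOR f5 = 04
57 XOR 0c = 5b

c0a3b7c207c338395c8f0309045b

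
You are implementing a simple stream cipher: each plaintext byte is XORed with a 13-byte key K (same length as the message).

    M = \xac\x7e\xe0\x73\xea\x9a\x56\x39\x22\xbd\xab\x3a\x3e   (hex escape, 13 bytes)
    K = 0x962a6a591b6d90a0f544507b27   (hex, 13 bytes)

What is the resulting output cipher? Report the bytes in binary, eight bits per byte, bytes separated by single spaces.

byte 0: ac XOR 96 = 3a
byte 1: 7e XOR 2a = 54
byte 2: e0 XOR 6a = 8a
byte 3: 73 XOR 59 = 2a
byte 4: ea XOR 1b = f1
byte 5: 9a XOR 6d = f7
byte 6: 56 XOR 90 = c6
byte 7: 39 XOR a0 = 99
byte 8: 22 XOR f5 = d7
byte 9: bd XOR 44 = f9
byte 10: ab XOR 50 = fb
byte 11: 3a XOR 7b = 41
byte 12: 3e XOR 27 = 19

00111010 01010100 10001010 00101010 11110001 11110111 11000110 10011001 11010111 11111001 11111011 01000001 00011001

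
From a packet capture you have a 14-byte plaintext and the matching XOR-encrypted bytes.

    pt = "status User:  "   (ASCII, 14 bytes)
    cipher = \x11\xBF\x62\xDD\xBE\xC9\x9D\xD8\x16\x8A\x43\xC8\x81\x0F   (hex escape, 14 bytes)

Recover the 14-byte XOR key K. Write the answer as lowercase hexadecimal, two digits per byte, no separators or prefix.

62cb03a9cbbabd8d65ef31f2a12f

Since cipher = pt ⊕ K, XORing both sides with pt gives K = pt ⊕ cipher.
73 ⊕ 11 = 62
74 ⊕ bf = cb
61 ⊕ 62 = 03
74 ⊕ dd = a9
75 ⊕ be = cb
73 ⊕ c9 = ba
20 ⊕ 9d = bd
55 ⊕ d8 = 8d
73 ⊕ 16 = 65
65 ⊕ 8a = ef
72 ⊕ 43 = 31
3a ⊕ c8 = f2
20 ⊕ 81 = a1
20 ⊕ 0f = 2f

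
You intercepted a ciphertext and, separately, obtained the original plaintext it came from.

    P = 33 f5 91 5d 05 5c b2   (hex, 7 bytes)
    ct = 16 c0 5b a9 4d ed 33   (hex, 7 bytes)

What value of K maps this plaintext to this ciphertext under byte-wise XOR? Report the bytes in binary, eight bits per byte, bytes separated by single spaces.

00100101 00110101 11001010 11110100 01001000 10110001 10000001

Since ct = P ⊕ K, XORing both sides with P gives K = P ⊕ ct.
byte 0: 33 ⊕ 16 = 25
byte 1: f5 ⊕ c0 = 35
byte 2: 91 ⊕ 5b = ca
byte 3: 5d ⊕ a9 = f4
byte 4: 05 ⊕ 4d = 48
byte 5: 5c ⊕ ed = b1
byte 6: b2 ⊕ 33 = 81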